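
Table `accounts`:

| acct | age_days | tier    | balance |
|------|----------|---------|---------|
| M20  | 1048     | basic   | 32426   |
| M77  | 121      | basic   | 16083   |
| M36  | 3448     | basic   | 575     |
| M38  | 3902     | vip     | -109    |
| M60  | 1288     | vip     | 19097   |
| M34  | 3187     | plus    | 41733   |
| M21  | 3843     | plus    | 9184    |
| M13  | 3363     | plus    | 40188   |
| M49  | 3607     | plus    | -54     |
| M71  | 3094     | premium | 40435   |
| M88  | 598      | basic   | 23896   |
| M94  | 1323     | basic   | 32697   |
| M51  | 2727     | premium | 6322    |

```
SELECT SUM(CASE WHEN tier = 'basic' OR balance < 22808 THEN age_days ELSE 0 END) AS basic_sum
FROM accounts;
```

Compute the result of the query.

acct=M20: ✓ → 1048
acct=M77: ✓ → 121
acct=M36: ✓ → 3448
acct=M38: ✓ → 3902
acct=M60: ✓ → 1288
acct=M34: ✗
acct=M21: ✓ → 3843
acct=M13: ✗
acct=M49: ✓ → 3607
acct=M71: ✗
acct=M88: ✓ → 598
acct=M94: ✓ → 1323
acct=M51: ✓ → 2727
basic_sum = 1048 + 121 + 3448 + 3902 + 1288 + 3843 + 3607 + 598 + 1323 + 2727 = 21905

21905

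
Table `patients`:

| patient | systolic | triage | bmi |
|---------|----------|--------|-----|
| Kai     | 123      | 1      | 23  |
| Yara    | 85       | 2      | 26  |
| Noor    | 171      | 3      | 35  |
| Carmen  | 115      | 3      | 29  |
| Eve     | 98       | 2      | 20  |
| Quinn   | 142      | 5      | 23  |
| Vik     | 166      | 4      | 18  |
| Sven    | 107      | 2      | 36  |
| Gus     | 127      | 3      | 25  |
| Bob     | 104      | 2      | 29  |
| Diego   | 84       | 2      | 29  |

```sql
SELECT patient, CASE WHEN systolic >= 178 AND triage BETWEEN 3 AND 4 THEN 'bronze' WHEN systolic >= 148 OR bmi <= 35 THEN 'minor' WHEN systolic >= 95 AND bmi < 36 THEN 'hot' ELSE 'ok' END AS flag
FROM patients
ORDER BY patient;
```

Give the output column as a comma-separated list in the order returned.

minor, minor, minor, minor, minor, minor, minor, minor, ok, minor, minor

patient=Bob: systolic >= 148 OR bmi <= 35 → minor
patient=Carmen: systolic >= 148 OR bmi <= 35 → minor
patient=Diego: systolic >= 148 OR bmi <= 35 → minor
patient=Eve: systolic >= 148 OR bmi <= 35 → minor
patient=Gus: systolic >= 148 OR bmi <= 35 → minor
patient=Kai: systolic >= 148 OR bmi <= 35 → minor
patient=Noor: systolic >= 148 OR bmi <= 35 → minor
patient=Quinn: systolic >= 148 OR bmi <= 35 → minor
patient=Sven: ELSE → ok
patient=Vik: systolic >= 148 OR bmi <= 35 → minor
patient=Yara: systolic >= 148 OR bmi <= 35 → minor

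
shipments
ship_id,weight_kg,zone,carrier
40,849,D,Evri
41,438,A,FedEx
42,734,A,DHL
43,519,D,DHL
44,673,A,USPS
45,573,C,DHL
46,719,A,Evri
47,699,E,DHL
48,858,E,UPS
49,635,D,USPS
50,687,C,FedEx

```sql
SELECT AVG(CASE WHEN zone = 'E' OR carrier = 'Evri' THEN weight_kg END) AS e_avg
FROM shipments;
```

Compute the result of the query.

ship_id=40: ✓ → 849
ship_id=41: ✗
ship_id=42: ✗
ship_id=43: ✗
ship_id=44: ✗
ship_id=45: ✗
ship_id=46: ✓ → 719
ship_id=47: ✓ → 699
ship_id=48: ✓ → 858
ship_id=49: ✗
ship_id=50: ✗
e_avg = (849 + 719 + 699 + 858) / 4 = 781.25

781.25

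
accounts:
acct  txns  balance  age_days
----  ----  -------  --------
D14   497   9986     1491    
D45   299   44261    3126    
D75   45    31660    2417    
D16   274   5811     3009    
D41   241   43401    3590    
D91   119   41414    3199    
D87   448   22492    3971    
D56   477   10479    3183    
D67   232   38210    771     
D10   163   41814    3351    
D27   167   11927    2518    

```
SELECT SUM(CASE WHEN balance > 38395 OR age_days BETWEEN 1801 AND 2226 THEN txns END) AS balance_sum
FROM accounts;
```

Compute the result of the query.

acct=D14: ✗
acct=D45: ✓ → 299
acct=D75: ✗
acct=D16: ✗
acct=D41: ✓ → 241
acct=D91: ✓ → 119
acct=D87: ✗
acct=D56: ✗
acct=D67: ✗
acct=D10: ✓ → 163
acct=D27: ✗
balance_sum = 299 + 241 + 119 + 163 = 822

822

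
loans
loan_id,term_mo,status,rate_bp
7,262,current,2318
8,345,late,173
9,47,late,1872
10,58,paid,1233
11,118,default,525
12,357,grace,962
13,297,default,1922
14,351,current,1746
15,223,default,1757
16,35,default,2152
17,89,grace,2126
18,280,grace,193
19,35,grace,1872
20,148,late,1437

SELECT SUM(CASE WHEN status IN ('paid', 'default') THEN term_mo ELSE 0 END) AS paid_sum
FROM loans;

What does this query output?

loan_id=7: ✗
loan_id=8: ✗
loan_id=9: ✗
loan_id=10: ✓ → 58
loan_id=11: ✓ → 118
loan_id=12: ✗
loan_id=13: ✓ → 297
loan_id=14: ✗
loan_id=15: ✓ → 223
loan_id=16: ✓ → 35
loan_id=17: ✗
loan_id=18: ✗
loan_id=19: ✗
loan_id=20: ✗
paid_sum = 58 + 118 + 297 + 223 + 35 = 731

731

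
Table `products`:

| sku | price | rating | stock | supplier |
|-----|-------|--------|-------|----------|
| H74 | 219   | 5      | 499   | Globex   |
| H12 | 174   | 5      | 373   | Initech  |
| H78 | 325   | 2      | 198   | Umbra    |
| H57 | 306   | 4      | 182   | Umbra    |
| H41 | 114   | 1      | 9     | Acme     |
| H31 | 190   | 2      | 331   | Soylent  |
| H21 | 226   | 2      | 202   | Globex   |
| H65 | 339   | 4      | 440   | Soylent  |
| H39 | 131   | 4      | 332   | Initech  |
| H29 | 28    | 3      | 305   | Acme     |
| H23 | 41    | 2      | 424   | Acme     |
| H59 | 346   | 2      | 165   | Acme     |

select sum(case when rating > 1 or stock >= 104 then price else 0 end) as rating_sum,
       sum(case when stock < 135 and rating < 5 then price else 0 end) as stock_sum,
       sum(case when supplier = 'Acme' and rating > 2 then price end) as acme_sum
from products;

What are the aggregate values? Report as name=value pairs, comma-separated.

rating_sum=2325, stock_sum=114, acme_sum=28

[rating_sum: rating > 1 or stock >= 104]
sku=H74: ✓ → 219
sku=H12: ✓ → 174
sku=H78: ✓ → 325
sku=H57: ✓ → 306
sku=H41: ✗
sku=H31: ✓ → 190
sku=H21: ✓ → 226
sku=H65: ✓ → 339
sku=H39: ✓ → 131
sku=H29: ✓ → 28
sku=H23: ✓ → 41
sku=H59: ✓ → 346
rating_sum = 219 + 174 + 325 + 306 + 190 + 226 + 339 + 131 + 28 + 41 + 346 = 2325
—
[stock_sum: stock < 135 and rating < 5]
sku=H74: ✗
sku=H12: ✗
sku=H78: ✗
sku=H57: ✗
sku=H41: ✓ → 114
sku=H31: ✗
sku=H21: ✗
sku=H65: ✗
sku=H39: ✗
sku=H29: ✗
sku=H23: ✗
sku=H59: ✗
stock_sum = 114
—
[acme_sum: supplier = 'Acme' and rating > 2]
sku=H74: ✗
sku=H12: ✗
sku=H78: ✗
sku=H57: ✗
sku=H41: ✗
sku=H31: ✗
sku=H21: ✗
sku=H65: ✗
sku=H39: ✗
sku=H29: ✓ → 28
sku=H23: ✗
sku=H59: ✗
acme_sum = 28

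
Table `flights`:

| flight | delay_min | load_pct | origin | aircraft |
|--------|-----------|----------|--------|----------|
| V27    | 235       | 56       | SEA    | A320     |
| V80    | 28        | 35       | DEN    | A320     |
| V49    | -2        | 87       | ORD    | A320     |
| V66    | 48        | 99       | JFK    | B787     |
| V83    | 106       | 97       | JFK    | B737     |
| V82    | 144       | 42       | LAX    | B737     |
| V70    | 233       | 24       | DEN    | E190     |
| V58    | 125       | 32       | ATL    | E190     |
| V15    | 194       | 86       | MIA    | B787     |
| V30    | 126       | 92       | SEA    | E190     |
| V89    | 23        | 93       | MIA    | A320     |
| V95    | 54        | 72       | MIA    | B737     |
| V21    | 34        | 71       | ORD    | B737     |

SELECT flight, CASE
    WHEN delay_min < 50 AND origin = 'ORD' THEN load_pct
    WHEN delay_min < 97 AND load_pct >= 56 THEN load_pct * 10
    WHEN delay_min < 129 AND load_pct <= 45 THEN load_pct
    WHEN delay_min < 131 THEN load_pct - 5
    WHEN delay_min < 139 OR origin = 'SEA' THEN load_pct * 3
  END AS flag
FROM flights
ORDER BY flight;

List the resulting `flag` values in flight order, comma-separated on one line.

NULL, 71, 168, 87, 87, 32, 990, NULL, 35, NULL, 92, 930, 720

flight=V15: (no match → NULL) → NULL
flight=V21: delay_min < 50 AND origin = 'ORD' → 71
flight=V27: delay_min < 139 OR origin = 'SEA' → 168
flight=V30: delay_min < 131 → 87
flight=V49: delay_min < 50 AND origin = 'ORD' → 87
flight=V58: delay_min < 129 AND load_pct <= 45 → 32
flight=V66: delay_min < 97 AND load_pct >= 56 → 990
flight=V70: (no match → NULL) → NULL
flight=V80: delay_min < 129 AND load_pct <= 45 → 35
flight=V82: (no match → NULL) → NULL
flight=V83: delay_min < 131 → 92
flight=V89: delay_min < 97 AND load_pct >= 56 → 930
flight=V95: delay_min < 97 AND load_pct >= 56 → 720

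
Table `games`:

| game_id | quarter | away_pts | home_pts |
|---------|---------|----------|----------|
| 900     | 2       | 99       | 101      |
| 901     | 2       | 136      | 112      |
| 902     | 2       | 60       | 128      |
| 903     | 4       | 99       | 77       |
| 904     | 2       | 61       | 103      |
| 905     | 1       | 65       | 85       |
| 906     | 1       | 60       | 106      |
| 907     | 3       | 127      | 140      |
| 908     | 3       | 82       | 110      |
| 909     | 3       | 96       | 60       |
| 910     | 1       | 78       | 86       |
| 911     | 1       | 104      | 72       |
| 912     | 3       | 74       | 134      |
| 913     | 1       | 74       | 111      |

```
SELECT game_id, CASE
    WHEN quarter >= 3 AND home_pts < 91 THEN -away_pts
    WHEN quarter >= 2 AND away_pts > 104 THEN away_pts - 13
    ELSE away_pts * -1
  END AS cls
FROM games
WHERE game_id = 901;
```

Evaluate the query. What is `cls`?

123

game_id = 901: quarter=2, away_pts=136, home_pts=112.
quarter >= 3 AND home_pts < 91 → false
quarter >= 2 AND away_pts > 104 → true → 123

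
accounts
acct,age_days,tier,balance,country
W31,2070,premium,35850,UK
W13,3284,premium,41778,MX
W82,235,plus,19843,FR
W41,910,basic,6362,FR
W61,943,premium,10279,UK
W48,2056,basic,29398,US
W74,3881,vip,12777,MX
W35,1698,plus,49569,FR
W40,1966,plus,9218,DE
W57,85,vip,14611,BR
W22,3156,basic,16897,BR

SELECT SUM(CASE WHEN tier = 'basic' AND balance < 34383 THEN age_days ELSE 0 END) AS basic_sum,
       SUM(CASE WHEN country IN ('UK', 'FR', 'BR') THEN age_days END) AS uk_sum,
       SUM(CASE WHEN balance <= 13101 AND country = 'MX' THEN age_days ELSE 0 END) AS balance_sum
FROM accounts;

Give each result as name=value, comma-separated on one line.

[basic_sum: tier = 'basic' AND balance < 34383]
acct=W31: ✗
acct=W13: ✗
acct=W82: ✗
acct=W41: ✓ → 910
acct=W61: ✗
acct=W48: ✓ → 2056
acct=W74: ✗
acct=W35: ✗
acct=W40: ✗
acct=W57: ✗
acct=W22: ✓ → 3156
basic_sum = 910 + 2056 + 3156 = 6122
—
[uk_sum: country IN ('UK', 'FR', 'BR')]
acct=W31: ✓ → 2070
acct=W13: ✗
acct=W82: ✓ → 235
acct=W41: ✓ → 910
acct=W61: ✓ → 943
acct=W48: ✗
acct=W74: ✗
acct=W35: ✓ → 1698
acct=W40: ✗
acct=W57: ✓ → 85
acct=W22: ✓ → 3156
uk_sum = 2070 + 235 + 910 + 943 + 1698 + 85 + 3156 = 9097
—
[balance_sum: balance <= 13101 AND country = 'MX']
acct=W31: ✗
acct=W13: ✗
acct=W82: ✗
acct=W41: ✗
acct=W61: ✗
acct=W48: ✗
acct=W74: ✓ → 3881
acct=W35: ✗
acct=W40: ✗
acct=W57: ✗
acct=W22: ✗
balance_sum = 3881

basic_sum=6122, uk_sum=9097, balance_sum=3881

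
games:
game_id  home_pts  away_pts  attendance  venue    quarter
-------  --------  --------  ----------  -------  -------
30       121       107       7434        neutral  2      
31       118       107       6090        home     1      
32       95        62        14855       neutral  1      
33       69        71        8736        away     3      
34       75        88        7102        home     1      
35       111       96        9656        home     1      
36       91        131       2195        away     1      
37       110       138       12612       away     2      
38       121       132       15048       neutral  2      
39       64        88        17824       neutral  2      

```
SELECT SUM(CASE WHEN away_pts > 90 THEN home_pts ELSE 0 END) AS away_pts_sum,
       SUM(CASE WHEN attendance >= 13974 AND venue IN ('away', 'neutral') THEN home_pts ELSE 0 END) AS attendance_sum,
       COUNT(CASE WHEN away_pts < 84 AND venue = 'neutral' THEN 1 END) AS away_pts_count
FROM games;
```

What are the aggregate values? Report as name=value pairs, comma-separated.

[away_pts_sum: away_pts > 90]
game_id=30: ✓ → 121
game_id=31: ✓ → 118
game_id=32: ✗
game_id=33: ✗
game_id=34: ✗
game_id=35: ✓ → 111
game_id=36: ✓ → 91
game_id=37: ✓ → 110
game_id=38: ✓ → 121
game_id=39: ✗
away_pts_sum = 121 + 118 + 111 + 91 + 110 + 121 = 672
—
[attendance_sum: attendance >= 13974 AND venue IN ('away', 'neutral')]
game_id=30: ✗
game_id=31: ✗
game_id=32: ✓ → 95
game_id=33: ✗
game_id=34: ✗
game_id=35: ✗
game_id=36: ✗
game_id=37: ✗
game_id=38: ✓ → 121
game_id=39: ✓ → 64
attendance_sum = 95 + 121 + 64 = 280
—
[away_pts_count: away_pts < 84 AND venue = 'neutral']
game_id=30: ✗
game_id=31: ✗
game_id=32: ✓ → 1
game_id=33: ✗
game_id=34: ✗
game_id=35: ✗
game_id=36: ✗
game_id=37: ✗
game_id=38: ✗
game_id=39: ✗
away_pts_count = COUNT(1) = 1

away_pts_sum=672, attendance_sum=280, away_pts_count=1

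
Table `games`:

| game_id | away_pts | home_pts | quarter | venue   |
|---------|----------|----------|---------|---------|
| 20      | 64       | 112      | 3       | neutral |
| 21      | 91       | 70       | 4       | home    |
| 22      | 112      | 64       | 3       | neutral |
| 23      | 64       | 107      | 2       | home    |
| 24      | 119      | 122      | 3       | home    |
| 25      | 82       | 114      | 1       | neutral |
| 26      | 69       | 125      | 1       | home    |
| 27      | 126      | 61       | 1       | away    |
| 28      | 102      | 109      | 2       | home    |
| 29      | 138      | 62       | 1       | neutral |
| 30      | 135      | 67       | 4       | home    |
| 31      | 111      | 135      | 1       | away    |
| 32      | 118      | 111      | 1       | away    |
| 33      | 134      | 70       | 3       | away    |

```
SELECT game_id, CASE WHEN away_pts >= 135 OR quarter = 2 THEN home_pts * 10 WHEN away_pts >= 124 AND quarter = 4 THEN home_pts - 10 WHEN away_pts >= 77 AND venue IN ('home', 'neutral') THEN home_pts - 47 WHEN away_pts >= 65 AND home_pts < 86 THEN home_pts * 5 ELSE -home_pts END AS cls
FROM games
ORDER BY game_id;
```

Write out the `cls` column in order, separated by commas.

-112, 23, 17, 1070, 75, 67, -125, 305, 1090, 620, 670, -135, -111, 350

game_id=20: ELSE → -112
game_id=21: away_pts >= 77 AND venue IN ('home', 'neutral') → 23
game_id=22: away_pts >= 77 AND venue IN ('home', 'neutral') → 17
game_id=23: away_pts >= 135 OR quarter = 2 → 1070
game_id=24: away_pts >= 77 AND venue IN ('home', 'neutral') → 75
game_id=25: away_pts >= 77 AND venue IN ('home', 'neutral') → 67
game_id=26: ELSE → -125
game_id=27: away_pts >= 65 AND home_pts < 86 → 305
game_id=28: away_pts >= 135 OR quarter = 2 → 1090
game_id=29: away_pts >= 135 OR quarter = 2 → 620
game_id=30: away_pts >= 135 OR quarter = 2 → 670
game_id=31: ELSE → -135
game_id=32: ELSE → -111
game_id=33: away_pts >= 65 AND home_pts < 86 → 350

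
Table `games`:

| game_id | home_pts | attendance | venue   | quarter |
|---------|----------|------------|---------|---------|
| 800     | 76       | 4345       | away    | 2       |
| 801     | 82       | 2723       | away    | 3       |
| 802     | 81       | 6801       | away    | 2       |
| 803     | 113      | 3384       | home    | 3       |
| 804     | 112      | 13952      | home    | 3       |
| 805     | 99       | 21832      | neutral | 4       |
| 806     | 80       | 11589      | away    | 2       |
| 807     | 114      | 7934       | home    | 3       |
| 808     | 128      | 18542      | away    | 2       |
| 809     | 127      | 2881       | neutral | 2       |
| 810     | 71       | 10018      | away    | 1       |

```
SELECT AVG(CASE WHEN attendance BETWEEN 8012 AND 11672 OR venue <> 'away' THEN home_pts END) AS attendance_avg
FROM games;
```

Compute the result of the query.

game_id=800: ✗
game_id=801: ✗
game_id=802: ✗
game_id=803: ✓ → 113
game_id=804: ✓ → 112
game_id=805: ✓ → 99
game_id=806: ✓ → 80
game_id=807: ✓ → 114
game_id=808: ✗
game_id=809: ✓ → 127
game_id=810: ✓ → 71
attendance_avg = (113 + 112 + 99 + 80 + 114 + 127 + 71) / 7 = 102.2857142857

102.2857142857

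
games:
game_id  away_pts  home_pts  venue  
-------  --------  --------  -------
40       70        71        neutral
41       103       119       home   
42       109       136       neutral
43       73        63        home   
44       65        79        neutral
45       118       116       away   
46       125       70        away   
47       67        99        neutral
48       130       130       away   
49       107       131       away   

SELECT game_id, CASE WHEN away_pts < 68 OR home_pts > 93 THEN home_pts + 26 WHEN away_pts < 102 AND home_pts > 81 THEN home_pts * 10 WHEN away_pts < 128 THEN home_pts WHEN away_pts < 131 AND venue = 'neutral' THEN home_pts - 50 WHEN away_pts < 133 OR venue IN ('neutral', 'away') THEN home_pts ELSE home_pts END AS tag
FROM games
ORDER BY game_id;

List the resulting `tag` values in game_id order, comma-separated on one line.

71, 145, 162, 63, 105, 142, 70, 125, 156, 157

game_id=40: away_pts < 128 → 71
game_id=41: away_pts < 68 OR home_pts > 93 → 145
game_id=42: away_pts < 68 OR home_pts > 93 → 162
game_id=43: away_pts < 128 → 63
game_id=44: away_pts < 68 OR home_pts > 93 → 105
game_id=45: away_pts < 68 OR home_pts > 93 → 142
game_id=46: away_pts < 128 → 70
game_id=47: away_pts < 68 OR home_pts > 93 → 125
game_id=48: away_pts < 68 OR home_pts > 93 → 156
game_id=49: away_pts < 68 OR home_pts > 93 → 157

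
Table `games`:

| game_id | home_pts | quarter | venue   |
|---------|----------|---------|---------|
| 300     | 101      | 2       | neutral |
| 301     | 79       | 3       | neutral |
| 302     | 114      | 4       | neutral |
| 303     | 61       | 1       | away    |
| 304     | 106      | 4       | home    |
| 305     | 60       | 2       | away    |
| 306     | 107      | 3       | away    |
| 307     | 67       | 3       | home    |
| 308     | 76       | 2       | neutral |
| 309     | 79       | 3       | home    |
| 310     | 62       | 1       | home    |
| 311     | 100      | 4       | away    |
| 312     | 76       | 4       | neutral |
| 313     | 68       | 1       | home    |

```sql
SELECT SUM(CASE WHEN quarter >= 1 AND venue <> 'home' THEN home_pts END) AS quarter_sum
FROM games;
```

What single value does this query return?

774

game_id=300: ✓ → 101
game_id=301: ✓ → 79
game_id=302: ✓ → 114
game_id=303: ✓ → 61
game_id=304: ✗
game_id=305: ✓ → 60
game_id=306: ✓ → 107
game_id=307: ✗
game_id=308: ✓ → 76
game_id=309: ✗
game_id=310: ✗
game_id=311: ✓ → 100
game_id=312: ✓ → 76
game_id=313: ✗
quarter_sum = 101 + 79 + 114 + 61 + 60 + 107 + 76 + 100 + 76 = 774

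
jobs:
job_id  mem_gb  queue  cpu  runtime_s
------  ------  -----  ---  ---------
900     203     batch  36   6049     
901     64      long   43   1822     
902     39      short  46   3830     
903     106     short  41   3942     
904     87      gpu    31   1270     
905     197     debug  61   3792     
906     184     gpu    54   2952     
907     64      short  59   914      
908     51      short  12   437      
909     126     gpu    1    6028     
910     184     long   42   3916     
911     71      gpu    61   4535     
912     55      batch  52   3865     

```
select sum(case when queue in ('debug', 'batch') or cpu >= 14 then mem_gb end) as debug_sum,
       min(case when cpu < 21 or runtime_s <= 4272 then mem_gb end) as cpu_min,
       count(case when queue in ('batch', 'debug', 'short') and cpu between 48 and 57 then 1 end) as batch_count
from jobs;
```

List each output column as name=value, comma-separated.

debug_sum=1254, cpu_min=39, batch_count=1

[debug_sum: queue in ('debug', 'batch') or cpu >= 14]
job_id=900: ✓ → 203
job_id=901: ✓ → 64
job_id=902: ✓ → 39
job_id=903: ✓ → 106
job_id=904: ✓ → 87
job_id=905: ✓ → 197
job_id=906: ✓ → 184
job_id=907: ✓ → 64
job_id=908: ✗
job_id=909: ✗
job_id=910: ✓ → 184
job_id=911: ✓ → 71
job_id=912: ✓ → 55
debug_sum = 203 + 64 + 39 + 106 + 87 + 197 + 184 + 64 + 184 + 71 + 55 = 1254
—
[cpu_min: cpu < 21 or runtime_s <= 4272]
job_id=900: ✗
job_id=901: ✓ → 64
job_id=902: ✓ → 39
job_id=903: ✓ → 106
job_id=904: ✓ → 87
job_id=905: ✓ → 197
job_id=906: ✓ → 184
job_id=907: ✓ → 64
job_id=908: ✓ → 51
job_id=909: ✓ → 126
job_id=910: ✓ → 184
job_id=911: ✗
job_id=912: ✓ → 55
cpu_min = MIN(64, 39, 106, 87, 197, 184, 64, 51, 126, 184, 55) = 39
—
[batch_count: queue in ('batch', 'debug', 'short') and cpu between 48 and 57]
job_id=900: ✗
job_id=901: ✗
job_id=902: ✗
job_id=903: ✗
job_id=904: ✗
job_id=905: ✗
job_id=906: ✗
job_id=907: ✗
job_id=908: ✗
job_id=909: ✗
job_id=910: ✗
job_id=911: ✗
job_id=912: ✓ → 1
batch_count = COUNT(1) = 1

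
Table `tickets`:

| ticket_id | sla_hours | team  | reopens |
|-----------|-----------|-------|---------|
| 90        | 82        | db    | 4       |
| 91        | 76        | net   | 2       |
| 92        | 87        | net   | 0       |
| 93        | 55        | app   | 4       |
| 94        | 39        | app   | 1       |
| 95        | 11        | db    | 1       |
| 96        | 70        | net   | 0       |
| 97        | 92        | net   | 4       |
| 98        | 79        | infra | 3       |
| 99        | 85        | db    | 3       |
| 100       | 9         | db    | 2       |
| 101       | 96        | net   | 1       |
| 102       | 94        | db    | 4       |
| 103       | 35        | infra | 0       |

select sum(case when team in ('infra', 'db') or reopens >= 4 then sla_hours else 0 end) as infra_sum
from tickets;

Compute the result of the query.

ticket_id=90: ✓ → 82
ticket_id=91: ✗
ticket_id=92: ✗
ticket_id=93: ✓ → 55
ticket_id=94: ✗
ticket_id=95: ✓ → 11
ticket_id=96: ✗
ticket_id=97: ✓ → 92
ticket_id=98: ✓ → 79
ticket_id=99: ✓ → 85
ticket_id=100: ✓ → 9
ticket_id=101: ✗
ticket_id=102: ✓ → 94
ticket_id=103: ✓ → 35
infra_sum = 82 + 55 + 11 + 92 + 79 + 85 + 9 + 94 + 35 = 542

542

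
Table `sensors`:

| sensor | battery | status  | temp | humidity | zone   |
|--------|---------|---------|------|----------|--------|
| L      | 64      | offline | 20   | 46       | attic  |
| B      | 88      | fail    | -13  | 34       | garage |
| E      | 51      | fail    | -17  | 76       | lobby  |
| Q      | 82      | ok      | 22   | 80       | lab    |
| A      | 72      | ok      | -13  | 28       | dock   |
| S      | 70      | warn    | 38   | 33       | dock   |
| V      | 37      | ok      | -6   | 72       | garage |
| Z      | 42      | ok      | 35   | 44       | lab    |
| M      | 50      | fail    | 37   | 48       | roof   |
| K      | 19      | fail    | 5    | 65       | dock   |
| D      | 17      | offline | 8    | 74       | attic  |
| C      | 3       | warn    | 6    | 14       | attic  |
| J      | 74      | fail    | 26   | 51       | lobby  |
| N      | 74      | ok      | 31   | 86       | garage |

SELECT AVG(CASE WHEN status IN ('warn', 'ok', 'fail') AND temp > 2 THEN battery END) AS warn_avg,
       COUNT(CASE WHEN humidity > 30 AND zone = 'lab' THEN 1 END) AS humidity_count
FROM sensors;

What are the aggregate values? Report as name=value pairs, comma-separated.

[warn_avg: status IN ('warn', 'ok', 'fail') AND temp > 2]
sensor=L: ✗
sensor=B: ✗
sensor=E: ✗
sensor=Q: ✓ → 82
sensor=A: ✗
sensor=S: ✓ → 70
sensor=V: ✗
sensor=Z: ✓ → 42
sensor=M: ✓ → 50
sensor=K: ✓ → 19
sensor=D: ✗
sensor=C: ✓ → 3
sensor=J: ✓ → 74
sensor=N: ✓ → 74
warn_avg = (82 + 70 + 42 + 50 + 19 + 3 + 74 + 74) / 8 = 51.75
—
[humidity_count: humidity > 30 AND zone = 'lab']
sensor=L: ✗
sensor=B: ✗
sensor=E: ✗
sensor=Q: ✓ → 1
sensor=A: ✗
sensor=S: ✗
sensor=V: ✗
sensor=Z: ✓ → 1
sensor=M: ✗
sensor=K: ✗
sensor=D: ✗
sensor=C: ✗
sensor=J: ✗
sensor=N: ✗
humidity_count = COUNT(1, 1) = 2

warn_avg=51.75, humidity_count=2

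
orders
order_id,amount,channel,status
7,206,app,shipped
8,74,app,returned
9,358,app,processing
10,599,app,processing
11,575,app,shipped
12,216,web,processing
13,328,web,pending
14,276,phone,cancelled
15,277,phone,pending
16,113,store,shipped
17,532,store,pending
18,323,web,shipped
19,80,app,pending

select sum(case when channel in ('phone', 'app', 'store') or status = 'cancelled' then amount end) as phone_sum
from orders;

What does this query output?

3090

order_id=7: ✓ → 206
order_id=8: ✓ → 74
order_id=9: ✓ → 358
order_id=10: ✓ → 599
order_id=11: ✓ → 575
order_id=12: ✗
order_id=13: ✗
order_id=14: ✓ → 276
order_id=15: ✓ → 277
order_id=16: ✓ → 113
order_id=17: ✓ → 532
order_id=18: ✗
order_id=19: ✓ → 80
phone_sum = 206 + 74 + 358 + 599 + 575 + 276 + 277 + 113 + 532 + 80 = 3090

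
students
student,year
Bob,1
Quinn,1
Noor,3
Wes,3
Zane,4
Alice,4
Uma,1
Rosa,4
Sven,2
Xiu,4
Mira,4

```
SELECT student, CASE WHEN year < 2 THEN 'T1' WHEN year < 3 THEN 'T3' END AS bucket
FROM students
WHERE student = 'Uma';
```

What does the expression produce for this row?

T1

student = Uma: year=1.
year < 2 → true → T1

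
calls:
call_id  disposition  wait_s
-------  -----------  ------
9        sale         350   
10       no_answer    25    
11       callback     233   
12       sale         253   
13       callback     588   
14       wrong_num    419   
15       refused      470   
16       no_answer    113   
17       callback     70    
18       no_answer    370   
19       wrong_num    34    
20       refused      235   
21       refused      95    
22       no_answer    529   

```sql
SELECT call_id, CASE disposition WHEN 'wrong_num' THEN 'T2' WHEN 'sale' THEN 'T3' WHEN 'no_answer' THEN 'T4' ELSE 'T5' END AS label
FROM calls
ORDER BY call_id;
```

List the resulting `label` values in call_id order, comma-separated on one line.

T3, T4, T5, T3, T5, T2, T5, T4, T5, T4, T2, T5, T5, T4

call_id=9: disposition='sale' → T3
call_id=10: disposition='no_answer' → T4
call_id=11: ELSE → T5
call_id=12: disposition='sale' → T3
call_id=13: ELSE → T5
call_id=14: disposition='wrong_num' → T2
call_id=15: ELSE → T5
call_id=16: disposition='no_answer' → T4
call_id=17: ELSE → T5
call_id=18: disposition='no_answer' → T4
call_id=19: disposition='wrong_num' → T2
call_id=20: ELSE → T5
call_id=21: ELSE → T5
call_id=22: disposition='no_answer' → T4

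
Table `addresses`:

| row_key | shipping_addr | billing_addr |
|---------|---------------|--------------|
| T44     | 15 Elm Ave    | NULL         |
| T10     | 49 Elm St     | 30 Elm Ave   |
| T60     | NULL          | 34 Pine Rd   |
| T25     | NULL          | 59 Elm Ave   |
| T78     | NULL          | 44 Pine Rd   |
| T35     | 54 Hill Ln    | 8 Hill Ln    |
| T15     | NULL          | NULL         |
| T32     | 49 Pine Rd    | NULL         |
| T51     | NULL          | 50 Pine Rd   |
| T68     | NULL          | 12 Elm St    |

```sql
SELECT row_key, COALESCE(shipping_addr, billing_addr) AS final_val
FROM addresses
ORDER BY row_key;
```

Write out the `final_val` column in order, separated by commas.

49 Elm St, NULL, 59 Elm Ave, 49 Pine Rd, 54 Hill Ln, 15 Elm Ave, 50 Pine Rd, 34 Pine Rd, 12 Elm St, 44 Pine Rd

row_key=T10: shipping_addr=49 Elm St → 49 Elm St
row_key=T15: shipping_addr=NULL, billing_addr=NULL (all NULL) → NULL
row_key=T25: shipping_addr=NULL, billing_addr=59 Elm Ave → 59 Elm Ave
row_key=T32: shipping_addr=49 Pine Rd → 49 Pine Rd
row_key=T35: shipping_addr=54 Hill Ln → 54 Hill Ln
row_key=T44: shipping_addr=15 Elm Ave → 15 Elm Ave
row_key=T51: shipping_addr=NULL, billing_addr=50 Pine Rd → 50 Pine Rd
row_key=T60: shipping_addr=NULL, billing_addr=34 Pine Rd → 34 Pine Rd
row_key=T68: shipping_addr=NULL, billing_addr=12 Elm St → 12 Elm St
row_key=T78: shipping_addr=NULL, billing_addr=44 Pine Rd → 44 Pine Rd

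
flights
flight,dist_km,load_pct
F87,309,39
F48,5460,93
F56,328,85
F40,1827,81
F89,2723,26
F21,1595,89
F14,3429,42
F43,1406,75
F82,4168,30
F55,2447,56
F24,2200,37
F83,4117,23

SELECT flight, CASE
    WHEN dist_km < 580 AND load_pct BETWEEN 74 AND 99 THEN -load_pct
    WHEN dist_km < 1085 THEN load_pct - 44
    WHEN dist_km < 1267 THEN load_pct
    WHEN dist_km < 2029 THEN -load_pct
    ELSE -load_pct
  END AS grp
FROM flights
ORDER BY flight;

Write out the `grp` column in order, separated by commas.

-42, -89, -37, -81, -75, -93, -56, -85, -30, -23, -5, -26

flight=F14: ELSE → -42
flight=F21: dist_km < 2029 → -89
flight=F24: ELSE → -37
flight=F40: dist_km < 2029 → -81
flight=F43: dist_km < 2029 → -75
flight=F48: ELSE → -93
flight=F55: ELSE → -56
flight=F56: dist_km < 580 AND load_pct BETWEEN 74 AND 99 → -85
flight=F82: ELSE → -30
flight=F83: ELSE → -23
flight=F87: dist_km < 1085 → -5
flight=F89: ELSE → -26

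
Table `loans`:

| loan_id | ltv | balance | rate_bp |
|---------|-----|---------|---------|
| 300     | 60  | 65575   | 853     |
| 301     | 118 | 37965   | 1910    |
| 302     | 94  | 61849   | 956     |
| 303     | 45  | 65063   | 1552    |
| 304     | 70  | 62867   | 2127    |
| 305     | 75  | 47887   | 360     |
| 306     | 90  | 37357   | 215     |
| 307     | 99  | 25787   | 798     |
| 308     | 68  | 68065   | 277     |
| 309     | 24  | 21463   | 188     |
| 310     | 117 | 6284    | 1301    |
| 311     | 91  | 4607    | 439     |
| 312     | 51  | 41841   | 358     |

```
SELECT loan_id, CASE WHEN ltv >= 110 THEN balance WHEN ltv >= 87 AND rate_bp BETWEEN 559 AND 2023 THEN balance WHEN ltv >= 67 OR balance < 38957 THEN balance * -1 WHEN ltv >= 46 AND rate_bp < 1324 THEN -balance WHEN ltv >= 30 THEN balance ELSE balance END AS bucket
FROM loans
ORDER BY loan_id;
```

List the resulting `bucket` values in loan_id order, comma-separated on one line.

-65575, 37965, 61849, 65063, -62867, -47887, -37357, 25787, -68065, -21463, 6284, -4607, -41841

loan_id=300: ltv >= 46 AND rate_bp < 1324 → -65575
loan_id=301: ltv >= 110 → 37965
loan_id=302: ltv >= 87 AND rate_bp BETWEEN 559 AND 2023 → 61849
loan_id=303: ltv >= 30 → 65063
loan_id=304: ltv >= 67 OR balance < 38957 → -62867
loan_id=305: ltv >= 67 OR balance < 38957 → -47887
loan_id=306: ltv >= 67 OR balance < 38957 → -37357
loan_id=307: ltv >= 87 AND rate_bp BETWEEN 559 AND 2023 → 25787
loan_id=308: ltv >= 67 OR balance < 38957 → -68065
loan_id=309: ltv >= 67 OR balance < 38957 → -21463
loan_id=310: ltv >= 110 → 6284
loan_id=311: ltv >= 67 OR balance < 38957 → -4607
loan_id=312: ltv >= 46 AND rate_bp < 1324 → -41841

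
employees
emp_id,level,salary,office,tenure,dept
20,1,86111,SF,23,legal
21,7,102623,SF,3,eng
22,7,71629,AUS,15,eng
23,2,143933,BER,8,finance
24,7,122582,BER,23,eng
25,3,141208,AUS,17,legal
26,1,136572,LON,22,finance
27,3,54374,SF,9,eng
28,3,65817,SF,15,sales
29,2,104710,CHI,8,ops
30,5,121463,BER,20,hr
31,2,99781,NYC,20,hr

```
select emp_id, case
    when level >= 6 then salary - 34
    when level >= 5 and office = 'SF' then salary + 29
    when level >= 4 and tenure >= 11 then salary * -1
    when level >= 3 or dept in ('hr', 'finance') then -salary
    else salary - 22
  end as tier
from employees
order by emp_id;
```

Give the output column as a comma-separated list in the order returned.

emp_id=20: ELSE → 86089
emp_id=21: level >= 6 → 102589
emp_id=22: level >= 6 → 71595
emp_id=23: level >= 3 or dept in ('hr', 'finance') → -143933
emp_id=24: level >= 6 → 122548
emp_id=25: level >= 3 or dept in ('hr', 'finance') → -141208
emp_id=26: level >= 3 or dept in ('hr', 'finance') → -136572
emp_id=27: level >= 3 or dept in ('hr', 'finance') → -54374
emp_id=28: level >= 3 or dept in ('hr', 'finance') → -65817
emp_id=29: ELSE → 104688
emp_id=30: level >= 4 and tenure >= 11 → -121463
emp_id=31: level >= 3 or dept in ('hr', 'finance') → -99781

86089, 102589, 71595, -143933, 122548, -141208, -136572, -54374, -65817, 104688, -121463, -99781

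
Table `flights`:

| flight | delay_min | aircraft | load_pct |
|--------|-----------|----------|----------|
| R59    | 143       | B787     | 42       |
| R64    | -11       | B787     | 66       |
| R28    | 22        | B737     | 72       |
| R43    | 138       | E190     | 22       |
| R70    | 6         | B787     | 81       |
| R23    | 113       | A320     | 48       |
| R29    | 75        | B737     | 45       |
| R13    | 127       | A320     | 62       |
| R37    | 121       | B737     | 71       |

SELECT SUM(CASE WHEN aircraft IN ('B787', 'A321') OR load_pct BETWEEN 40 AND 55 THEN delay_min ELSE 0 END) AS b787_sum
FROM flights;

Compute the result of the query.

326

flight=R59: ✓ → 143
flight=R64: ✓ → -11
flight=R28: ✗
flight=R43: ✗
flight=R70: ✓ → 6
flight=R23: ✓ → 113
flight=R29: ✓ → 75
flight=R13: ✗
flight=R37: ✗
b787_sum = 143 + -11 + 6 + 113 + 75 = 326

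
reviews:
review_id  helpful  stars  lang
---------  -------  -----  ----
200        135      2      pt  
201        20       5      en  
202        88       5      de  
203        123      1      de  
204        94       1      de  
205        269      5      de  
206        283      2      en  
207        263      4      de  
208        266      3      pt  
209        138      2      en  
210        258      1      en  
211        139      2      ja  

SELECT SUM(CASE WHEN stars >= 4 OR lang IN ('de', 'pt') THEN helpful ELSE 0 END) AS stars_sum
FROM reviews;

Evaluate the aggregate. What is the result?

1258

review_id=200: ✓ → 135
review_id=201: ✓ → 20
review_id=202: ✓ → 88
review_id=203: ✓ → 123
review_id=204: ✓ → 94
review_id=205: ✓ → 269
review_id=206: ✗
review_id=207: ✓ → 263
review_id=208: ✓ → 266
review_id=209: ✗
review_id=210: ✗
review_id=211: ✗
stars_sum = 135 + 20 + 88 + 123 + 94 + 269 + 263 + 266 = 1258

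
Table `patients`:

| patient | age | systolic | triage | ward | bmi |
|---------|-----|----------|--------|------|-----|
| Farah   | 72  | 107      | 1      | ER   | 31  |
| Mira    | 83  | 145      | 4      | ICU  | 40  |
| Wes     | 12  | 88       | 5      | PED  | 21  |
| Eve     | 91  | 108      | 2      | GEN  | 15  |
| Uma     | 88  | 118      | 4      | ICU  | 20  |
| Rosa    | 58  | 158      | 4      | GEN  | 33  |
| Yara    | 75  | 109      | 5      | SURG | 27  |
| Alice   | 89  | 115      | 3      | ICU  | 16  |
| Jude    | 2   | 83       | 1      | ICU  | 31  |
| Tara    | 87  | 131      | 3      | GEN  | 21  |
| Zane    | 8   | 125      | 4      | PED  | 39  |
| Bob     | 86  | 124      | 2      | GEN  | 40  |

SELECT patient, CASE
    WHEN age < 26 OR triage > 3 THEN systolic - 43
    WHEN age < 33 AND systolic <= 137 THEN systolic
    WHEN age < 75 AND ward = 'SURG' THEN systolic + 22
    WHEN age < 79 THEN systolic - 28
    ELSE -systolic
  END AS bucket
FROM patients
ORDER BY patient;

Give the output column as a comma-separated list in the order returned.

patient=Alice: ELSE → -115
patient=Bob: ELSE → -124
patient=Eve: ELSE → -108
patient=Farah: age < 79 → 79
patient=Jude: age < 26 OR triage > 3 → 40
patient=Mira: age < 26 OR triage > 3 → 102
patient=Rosa: age < 26 OR triage > 3 → 115
patient=Tara: ELSE → -131
patient=Uma: age < 26 OR triage > 3 → 75
patient=Wes: age < 26 OR triage > 3 → 45
patient=Yara: age < 26 OR triage > 3 → 66
patient=Zane: age < 26 OR triage > 3 → 82

-115, -124, -108, 79, 40, 102, 115, -131, 75, 45, 66, 82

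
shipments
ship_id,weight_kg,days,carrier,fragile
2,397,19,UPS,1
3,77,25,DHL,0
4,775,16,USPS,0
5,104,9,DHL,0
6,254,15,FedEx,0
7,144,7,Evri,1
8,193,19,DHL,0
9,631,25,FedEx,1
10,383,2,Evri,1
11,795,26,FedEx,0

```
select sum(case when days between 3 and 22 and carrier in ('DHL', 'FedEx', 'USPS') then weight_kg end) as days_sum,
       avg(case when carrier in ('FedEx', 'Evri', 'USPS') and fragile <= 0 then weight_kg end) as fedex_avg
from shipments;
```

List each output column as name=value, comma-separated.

days_sum=1326, fedex_avg=608

[days_sum: days between 3 and 22 and carrier in ('DHL', 'FedEx', 'USPS')]
ship_id=2: ✗
ship_id=3: ✗
ship_id=4: ✓ → 775
ship_id=5: ✓ → 104
ship_id=6: ✓ → 254
ship_id=7: ✗
ship_id=8: ✓ → 193
ship_id=9: ✗
ship_id=10: ✗
ship_id=11: ✗
days_sum = 775 + 104 + 254 + 193 = 1326
—
[fedex_avg: carrier in ('FedEx', 'Evri', 'USPS') and fragile <= 0]
ship_id=2: ✗
ship_id=3: ✗
ship_id=4: ✓ → 775
ship_id=5: ✗
ship_id=6: ✓ → 254
ship_id=7: ✗
ship_id=8: ✗
ship_id=9: ✗
ship_id=10: ✗
ship_id=11: ✓ → 795
fedex_avg = (775 + 254 + 795) / 3 = 608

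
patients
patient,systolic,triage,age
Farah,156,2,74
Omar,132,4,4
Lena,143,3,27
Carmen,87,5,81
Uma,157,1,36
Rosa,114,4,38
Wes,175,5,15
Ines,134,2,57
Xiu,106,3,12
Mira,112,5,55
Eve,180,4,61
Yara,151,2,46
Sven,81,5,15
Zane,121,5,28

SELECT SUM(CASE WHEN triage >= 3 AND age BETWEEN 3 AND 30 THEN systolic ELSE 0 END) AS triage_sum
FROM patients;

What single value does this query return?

patient=Farah: ✗
patient=Omar: ✓ → 132
patient=Lena: ✓ → 143
patient=Carmen: ✗
patient=Uma: ✗
patient=Rosa: ✗
patient=Wes: ✓ → 175
patient=Ines: ✗
patient=Xiu: ✓ → 106
patient=Mira: ✗
patient=Eve: ✗
patient=Yara: ✗
patient=Sven: ✓ → 81
patient=Zane: ✓ → 121
triage_sum = 132 + 143 + 175 + 106 + 81 + 121 = 758

758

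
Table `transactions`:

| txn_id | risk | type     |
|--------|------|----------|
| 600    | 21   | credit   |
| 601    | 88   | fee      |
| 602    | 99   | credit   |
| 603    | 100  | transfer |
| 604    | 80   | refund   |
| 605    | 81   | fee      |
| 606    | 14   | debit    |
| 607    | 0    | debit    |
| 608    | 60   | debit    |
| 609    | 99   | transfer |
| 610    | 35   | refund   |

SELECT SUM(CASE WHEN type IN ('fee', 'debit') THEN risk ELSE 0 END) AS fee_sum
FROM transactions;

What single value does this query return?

243

txn_id=600: ✗
txn_id=601: ✓ → 88
txn_id=602: ✗
txn_id=603: ✗
txn_id=604: ✗
txn_id=605: ✓ → 81
txn_id=606: ✓ → 14
txn_id=607: ✓ → 0
txn_id=608: ✓ → 60
txn_id=609: ✗
txn_id=610: ✗
fee_sum = 88 + 81 + 14 + 60 = 243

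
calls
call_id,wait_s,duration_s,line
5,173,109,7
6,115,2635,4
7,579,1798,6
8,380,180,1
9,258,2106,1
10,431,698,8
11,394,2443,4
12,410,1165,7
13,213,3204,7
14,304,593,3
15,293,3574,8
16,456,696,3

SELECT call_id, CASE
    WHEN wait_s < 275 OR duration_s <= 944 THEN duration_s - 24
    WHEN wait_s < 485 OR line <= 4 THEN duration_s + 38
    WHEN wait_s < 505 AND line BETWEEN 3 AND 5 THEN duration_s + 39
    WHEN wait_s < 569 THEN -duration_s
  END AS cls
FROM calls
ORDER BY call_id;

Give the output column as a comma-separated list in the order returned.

85, 2611, NULL, 156, 2082, 674, 2481, 1203, 3180, 569, 3612, 672

call_id=5: wait_s < 275 OR duration_s <= 944 → 85
call_id=6: wait_s < 275 OR duration_s <= 944 → 2611
call_id=7: (no match → NULL) → NULL
call_id=8: wait_s < 275 OR duration_s <= 944 → 156
call_id=9: wait_s < 275 OR duration_s <= 944 → 2082
call_id=10: wait_s < 275 OR duration_s <= 944 → 674
call_id=11: wait_s < 485 OR line <= 4 → 2481
call_id=12: wait_s < 485 OR line <= 4 → 1203
call_id=13: wait_s < 275 OR duration_s <= 944 → 3180
call_id=14: wait_s < 275 OR duration_s <= 944 → 569
call_id=15: wait_s < 485 OR line <= 4 → 3612
call_id=16: wait_s < 275 OR duration_s <= 944 → 672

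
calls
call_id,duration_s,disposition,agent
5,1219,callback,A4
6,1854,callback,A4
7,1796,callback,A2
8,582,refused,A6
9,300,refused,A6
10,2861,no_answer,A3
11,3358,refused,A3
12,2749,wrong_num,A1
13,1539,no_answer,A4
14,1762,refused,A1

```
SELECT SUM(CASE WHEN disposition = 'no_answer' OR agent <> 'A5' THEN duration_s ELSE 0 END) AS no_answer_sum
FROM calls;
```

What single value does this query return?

call_id=5: ✓ → 1219
call_id=6: ✓ → 1854
call_id=7: ✓ → 1796
call_id=8: ✓ → 582
call_id=9: ✓ → 300
call_id=10: ✓ → 2861
call_id=11: ✓ → 3358
call_id=12: ✓ → 2749
call_id=13: ✓ → 1539
call_id=14: ✓ → 1762
no_answer_sum = 1219 + 1854 + 1796 + 582 + 300 + 2861 + 3358 + 2749 + 1539 + 1762 = 18020

18020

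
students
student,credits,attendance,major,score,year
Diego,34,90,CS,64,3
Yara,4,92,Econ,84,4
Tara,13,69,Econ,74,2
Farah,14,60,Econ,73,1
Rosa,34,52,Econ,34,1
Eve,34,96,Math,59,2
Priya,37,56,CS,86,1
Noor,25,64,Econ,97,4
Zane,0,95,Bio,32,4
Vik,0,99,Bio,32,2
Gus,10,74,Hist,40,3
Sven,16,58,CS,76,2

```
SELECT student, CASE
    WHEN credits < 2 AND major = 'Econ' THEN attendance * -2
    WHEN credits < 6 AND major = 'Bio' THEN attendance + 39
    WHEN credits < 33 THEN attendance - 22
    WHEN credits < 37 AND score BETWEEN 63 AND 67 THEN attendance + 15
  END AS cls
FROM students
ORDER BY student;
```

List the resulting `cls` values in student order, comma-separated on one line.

student=Diego: credits < 37 AND score BETWEEN 63 AND 67 → 105
student=Eve: (no match → NULL) → NULL
student=Farah: credits < 33 → 38
student=Gus: credits < 33 → 52
student=Noor: credits < 33 → 42
student=Priya: (no match → NULL) → NULL
student=Rosa: (no match → NULL) → NULL
student=Sven: credits < 33 → 36
student=Tara: credits < 33 → 47
student=Vik: credits < 6 AND major = 'Bio' → 138
student=Yara: credits < 33 → 70
student=Zane: credits < 6 AND major = 'Bio' → 134

105, NULL, 38, 52, 42, NULL, NULL, 36, 47, 138, 70, 134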